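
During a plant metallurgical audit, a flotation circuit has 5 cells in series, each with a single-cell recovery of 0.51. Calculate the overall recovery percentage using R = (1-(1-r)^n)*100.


97.1752%

Complement of single-cell recovery:
1 - r = 1 - 0.51 = 0.49
Raise to power n:
(1 - r)^5 = 0.49^5 = 0.0282475249
Overall recovery:
R = (1 - 0.0282475249) * 100
= 97.1752%


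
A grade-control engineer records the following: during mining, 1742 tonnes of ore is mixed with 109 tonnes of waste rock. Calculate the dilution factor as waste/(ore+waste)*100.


5.8887%

Total material = ore + waste
= 1742 + 109 = 1851 tonnes
Dilution = waste / total * 100
= 109 / 1851 * 100
= 0.05888708806 * 100
= 5.8887%


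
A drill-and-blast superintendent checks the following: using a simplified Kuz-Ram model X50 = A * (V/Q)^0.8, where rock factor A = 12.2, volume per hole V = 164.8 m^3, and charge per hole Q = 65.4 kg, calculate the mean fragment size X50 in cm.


25.5543 cm

Compute V/Q:
V/Q = 164.8 / 65.4 = 2.519877676
Raise to the power 0.8:
(V/Q)^0.8 = 2.519877676^0.8 = 2.094611903
Multiply by A:
X50 = 12.2 * 2.094611903
= 25.5543 cm


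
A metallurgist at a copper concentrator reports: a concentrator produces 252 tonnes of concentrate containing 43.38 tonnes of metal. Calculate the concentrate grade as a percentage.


17.2143%

Grade = (metal in concentrate / concentrate mass) * 100
= (43.38 / 252) * 100
= 0.1721428571 * 100
= 17.2143%


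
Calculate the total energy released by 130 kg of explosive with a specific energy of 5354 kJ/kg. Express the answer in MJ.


696.02 MJ

Energy = mass * specific_energy / 1000
= 130 * 5354 / 1000
= 696020 / 1000
= 696.02 MJ


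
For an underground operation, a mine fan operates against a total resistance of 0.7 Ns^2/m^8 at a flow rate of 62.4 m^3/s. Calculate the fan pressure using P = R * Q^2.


2725.632 Pa

Compute Q^2:
Q^2 = 62.4^2 = 3893.76
Compute pressure:
P = R * Q^2 = 0.7 * 3893.76
= 2725.632 Pa


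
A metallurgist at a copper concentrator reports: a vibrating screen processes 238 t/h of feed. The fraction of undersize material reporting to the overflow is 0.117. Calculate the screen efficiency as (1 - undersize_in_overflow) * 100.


Screen efficiency = (1 - fraction of undersize in overflow) * 100
= (1 - 0.117) * 100
= 0.883 * 100
= 88.3%

88.3%


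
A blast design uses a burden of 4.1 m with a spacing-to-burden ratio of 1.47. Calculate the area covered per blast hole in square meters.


24.7107 m^2

First, find the spacing:
Spacing = burden * ratio = 4.1 * 1.47
= 6.027 m
Then, calculate the area:
Area = burden * spacing = 4.1 * 6.027
= 24.7107 m^2


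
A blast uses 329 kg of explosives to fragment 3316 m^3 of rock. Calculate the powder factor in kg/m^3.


0.0992 kg/m^3

Powder factor = explosive mass / rock volume
= 329 / 3316
= 0.0992 kg/m^3


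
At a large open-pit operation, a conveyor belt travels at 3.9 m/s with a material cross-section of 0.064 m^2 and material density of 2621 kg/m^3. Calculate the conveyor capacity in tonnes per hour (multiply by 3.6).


2355.1258 t/h

Volumetric flow = speed * area
= 3.9 * 0.064 = 0.2496 m^3/s
Mass flow = volumetric * density
= 0.2496 * 2621 = 654.2016 kg/s
Convert to t/h: multiply by 3.6
Capacity = 654.2016 * 3.6
= 2355.1258 t/h


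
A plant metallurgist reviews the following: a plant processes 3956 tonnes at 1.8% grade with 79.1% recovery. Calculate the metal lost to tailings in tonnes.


Total metal in feed:
= 3956 * 1.8 / 100 = 71.208 tonnes
Metal recovered:
= 71.208 * 79.1 / 100 = 56.325528 tonnes
Metal lost to tailings:
= 71.208 - 56.325528
= 14.8825 tonnes

14.8825 tonnes


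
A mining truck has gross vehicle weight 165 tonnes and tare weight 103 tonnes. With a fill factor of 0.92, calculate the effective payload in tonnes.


Maximum payload = gross - tare
= 165 - 103 = 62 tonnes
Effective payload = max payload * fill factor
= 62 * 0.92
= 57.04 tonnes

57.04 tonnes


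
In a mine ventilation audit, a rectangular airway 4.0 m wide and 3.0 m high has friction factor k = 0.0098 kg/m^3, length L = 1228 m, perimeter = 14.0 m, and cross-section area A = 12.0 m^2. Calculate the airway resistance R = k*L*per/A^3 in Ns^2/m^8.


0.0975 Ns^2/m^8

Compute the numerator:
k * L * per = 0.0098 * 1228 * 14.0
= 168.4816
Compute the denominator:
A^3 = 12.0^3 = 1728
Resistance:
R = 168.4816 / 1728
= 0.0975 Ns^2/m^8


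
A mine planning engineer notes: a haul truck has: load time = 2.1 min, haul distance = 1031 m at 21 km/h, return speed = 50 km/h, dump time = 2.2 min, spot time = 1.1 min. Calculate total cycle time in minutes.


9.5829 min

Convert haul speed to m/min: 21 * 1000/60 = 350 m/min
Haul time = 1031 / 350 = 2.945714286 min
Convert return speed to m/min: 50 * 1000/60 = 833.3333333 m/min
Return time = 1031 / 833.3333333 = 1.2372 min
Total cycle time:
= 2.1 + 2.945714286 + 2.2 + 1.2372 + 1.1
= 9.5829 min


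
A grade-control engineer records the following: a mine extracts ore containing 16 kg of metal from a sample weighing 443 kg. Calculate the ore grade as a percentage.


Ore grade = (metal mass / ore mass) * 100
= (16 / 443) * 100
= 0.03611738149 * 100
= 3.6117%

3.6117%


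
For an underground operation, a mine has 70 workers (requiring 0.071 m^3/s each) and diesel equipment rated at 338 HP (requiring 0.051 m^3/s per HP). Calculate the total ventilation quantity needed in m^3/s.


22.208 m^3/s

Airflow for workers:
Q_people = 70 * 0.071 = 4.97 m^3/s
Airflow for diesel equipment:
Q_diesel = 338 * 0.051 = 17.238 m^3/s
Total ventilation:
Q_total = 4.97 + 17.238
= 22.208 m^3/s


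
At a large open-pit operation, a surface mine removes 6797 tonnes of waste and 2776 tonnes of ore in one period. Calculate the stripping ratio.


2.4485

Stripping ratio = waste tonnage / ore tonnage
= 6797 / 2776
= 2.4485


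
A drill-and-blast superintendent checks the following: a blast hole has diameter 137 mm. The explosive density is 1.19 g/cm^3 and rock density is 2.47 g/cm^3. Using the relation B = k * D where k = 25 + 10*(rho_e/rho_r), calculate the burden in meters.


4.085 m

First, compute k:
rho_e / rho_r = 1.19 / 2.47 = 0.4817813765
k = 25 + 10 * 0.4817813765 = 29.81781377
Then, compute burden:
B = k * D / 1000 = 29.81781377 * 137 / 1000
= 4085.040486 / 1000
= 4.085 m


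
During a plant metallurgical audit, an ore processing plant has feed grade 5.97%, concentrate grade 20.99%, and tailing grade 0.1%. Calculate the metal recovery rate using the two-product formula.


Using the two-product formula:
R = 100 * c * (f - t) / (f * (c - t))
Numerator = 100 * 20.99 * (5.97 - 0.1)
= 100 * 20.99 * 5.87
= 12321.13
Denominator = 5.97 * (20.99 - 0.1)
= 5.97 * 20.89
= 124.7133
R = 12321.13 / 124.7133
= 98.7956%

98.7956%


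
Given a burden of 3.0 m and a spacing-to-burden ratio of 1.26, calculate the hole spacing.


3.78 m

Spacing = burden * ratio
= 3.0 * 1.26
= 3.78 m


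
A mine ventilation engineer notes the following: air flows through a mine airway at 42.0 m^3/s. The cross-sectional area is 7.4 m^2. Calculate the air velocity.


Velocity = flow rate / cross-sectional area
= 42.0 / 7.4
= 5.6757 m/s

5.6757 m/s


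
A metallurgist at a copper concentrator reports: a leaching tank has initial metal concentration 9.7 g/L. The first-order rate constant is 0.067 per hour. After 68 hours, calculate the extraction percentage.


98.9496%

Compute the exponent:
-k * t = -0.067 * 68 = -4.556
Remaining concentration:
C = 9.7 * exp(-4.556)
= 9.7 * 0.01050399099
= 0.1018887126 g/L
Extracted = 9.7 - 0.1018887126 = 9.598111287 g/L
Extraction % = 9.598111287 / 9.7 * 100
= 98.9496%


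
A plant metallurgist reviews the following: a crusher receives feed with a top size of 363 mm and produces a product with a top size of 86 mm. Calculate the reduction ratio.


4.2209

Reduction ratio = feed size / product size
= 363 / 86
= 4.2209


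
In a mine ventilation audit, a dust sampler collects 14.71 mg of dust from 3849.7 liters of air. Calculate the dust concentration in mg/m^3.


Convert liters to m^3: 1 m^3 = 1000 L
Concentration = mass / volume * 1000
= 14.71 / 3849.7 * 1000
= 0.003821076967 * 1000
= 3.8211 mg/m^3

3.8211 mg/m^3


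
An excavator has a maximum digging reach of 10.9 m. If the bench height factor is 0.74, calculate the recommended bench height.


Bench height = reach * factor
= 10.9 * 0.74
= 8.066 m

8.066 m


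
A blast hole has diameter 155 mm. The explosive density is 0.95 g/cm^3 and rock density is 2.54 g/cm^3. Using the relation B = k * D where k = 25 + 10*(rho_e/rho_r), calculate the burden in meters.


First, compute k:
rho_e / rho_r = 0.95 / 2.54 = 0.374015748
k = 25 + 10 * 0.374015748 = 28.74015748
Then, compute burden:
B = k * D / 1000 = 28.74015748 * 155 / 1000
= 4454.724409 / 1000
= 4.4547 m

4.4547 m


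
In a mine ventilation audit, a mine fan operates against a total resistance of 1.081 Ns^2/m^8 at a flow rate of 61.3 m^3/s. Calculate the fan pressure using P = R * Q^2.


Compute Q^2:
Q^2 = 61.3^2 = 3757.69
Compute pressure:
P = R * Q^2 = 1.081 * 3757.69
= 4062.0629 Pa

4062.0629 Pa


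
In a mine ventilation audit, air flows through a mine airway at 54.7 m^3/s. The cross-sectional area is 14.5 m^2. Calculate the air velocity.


3.7724 m/s

Velocity = flow rate / cross-sectional area
= 54.7 / 14.5
= 3.7724 m/s


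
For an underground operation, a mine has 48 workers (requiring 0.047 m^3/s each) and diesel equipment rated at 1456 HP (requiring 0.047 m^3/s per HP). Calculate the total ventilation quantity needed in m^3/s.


70.688 m^3/s

Airflow for workers:
Q_people = 48 * 0.047 = 2.256 m^3/s
Airflow for diesel equipment:
Q_diesel = 1456 * 0.047 = 68.432 m^3/s
Total ventilation:
Q_total = 2.256 + 68.432
= 70.688 m^3/s


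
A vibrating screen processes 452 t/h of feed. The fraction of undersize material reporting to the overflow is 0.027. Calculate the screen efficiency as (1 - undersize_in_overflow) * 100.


Screen efficiency = (1 - fraction of undersize in overflow) * 100
= (1 - 0.027) * 100
= 0.973 * 100
= 97.3%

97.3%


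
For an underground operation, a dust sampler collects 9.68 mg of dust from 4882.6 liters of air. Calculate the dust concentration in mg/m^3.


1.9826 mg/m^3

Convert liters to m^3: 1 m^3 = 1000 L
Concentration = mass / volume * 1000
= 9.68 / 4882.6 * 1000
= 0.001982550281 * 1000
= 1.9826 mg/m^3


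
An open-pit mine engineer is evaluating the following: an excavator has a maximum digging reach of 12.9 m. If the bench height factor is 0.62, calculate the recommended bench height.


7.998 m

Bench height = reach * factor
= 12.9 * 0.62
= 7.998 m


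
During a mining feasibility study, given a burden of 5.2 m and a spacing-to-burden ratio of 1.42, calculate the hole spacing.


7.384 m

Spacing = burden * ratio
= 5.2 * 1.42
= 7.384 m


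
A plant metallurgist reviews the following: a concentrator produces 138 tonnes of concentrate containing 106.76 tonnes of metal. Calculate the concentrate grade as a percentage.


Grade = (metal in concentrate / concentrate mass) * 100
= (106.76 / 138) * 100
= 0.7736231884 * 100
= 77.3623%

77.3623%


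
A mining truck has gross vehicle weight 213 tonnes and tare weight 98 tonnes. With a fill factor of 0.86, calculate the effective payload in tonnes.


98.9 tonnes

Maximum payload = gross - tare
= 213 - 98 = 115 tonnes
Effective payload = max payload * fill factor
= 115 * 0.86
= 98.9 tonnes


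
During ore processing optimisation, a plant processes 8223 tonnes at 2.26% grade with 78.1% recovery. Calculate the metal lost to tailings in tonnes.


Total metal in feed:
= 8223 * 2.26 / 100 = 185.8398 tonnes
Metal recovered:
= 185.8398 * 78.1 / 100 = 145.1408838 tonnes
Metal lost to tailings:
= 185.8398 - 145.1408838
= 40.6989 tonnes

40.6989 tonnes


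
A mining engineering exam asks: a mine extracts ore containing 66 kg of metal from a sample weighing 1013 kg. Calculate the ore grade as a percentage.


Ore grade = (metal mass / ore mass) * 100
= (66 / 1013) * 100
= 0.06515301086 * 100
= 6.5153%

6.5153%


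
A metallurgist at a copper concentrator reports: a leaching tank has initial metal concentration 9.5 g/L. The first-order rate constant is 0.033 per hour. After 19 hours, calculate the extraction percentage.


46.5808%

Compute the exponent:
-k * t = -0.033 * 19 = -0.627
Remaining concentration:
C = 9.5 * exp(-0.627)
= 9.5 * 0.5341919755
= 5.074823767 g/L
Extracted = 9.5 - 5.074823767 = 4.425176233 g/L
Extraction % = 4.425176233 / 9.5 * 100
= 46.5808%


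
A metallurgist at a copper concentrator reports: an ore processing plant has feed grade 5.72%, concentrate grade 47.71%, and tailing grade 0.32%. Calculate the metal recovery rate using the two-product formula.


Using the two-product formula:
R = 100 * c * (f - t) / (f * (c - t))
Numerator = 100 * 47.71 * (5.72 - 0.32)
= 100 * 47.71 * 5.4
= 25763.4
Denominator = 5.72 * (47.71 - 0.32)
= 5.72 * 47.39
= 271.0708
R = 25763.4 / 271.0708
= 95.0431%

95.0431%


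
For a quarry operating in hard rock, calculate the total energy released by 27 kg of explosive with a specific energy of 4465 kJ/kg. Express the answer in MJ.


120.555 MJ

Energy = mass * specific_energy / 1000
= 27 * 4465 / 1000
= 120555 / 1000
= 120.555 MJ


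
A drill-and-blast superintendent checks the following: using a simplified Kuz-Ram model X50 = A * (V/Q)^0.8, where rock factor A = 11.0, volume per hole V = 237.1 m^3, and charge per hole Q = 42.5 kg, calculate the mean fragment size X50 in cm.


43.5138 cm

Compute V/Q:
V/Q = 237.1 / 42.5 = 5.578823529
Raise to the power 0.8:
(V/Q)^0.8 = 5.578823529^0.8 = 3.955797932
Multiply by A:
X50 = 11.0 * 3.955797932
= 43.5138 cm


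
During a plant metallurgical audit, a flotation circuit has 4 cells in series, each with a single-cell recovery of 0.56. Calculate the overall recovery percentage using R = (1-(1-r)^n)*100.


Complement of single-cell recovery:
1 - r = 1 - 0.56 = 0.44
Raise to power n:
(1 - r)^4 = 0.44^4 = 0.03748096
Overall recovery:
R = (1 - 0.03748096) * 100
= 96.2519%

96.2519%


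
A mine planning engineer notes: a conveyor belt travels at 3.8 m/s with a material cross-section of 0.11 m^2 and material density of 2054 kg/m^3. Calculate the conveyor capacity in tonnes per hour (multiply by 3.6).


Volumetric flow = speed * area
= 3.8 * 0.11 = 0.418 m^3/s
Mass flow = volumetric * density
= 0.418 * 2054 = 858.572 kg/s
Convert to t/h: multiply by 3.6
Capacity = 858.572 * 3.6
= 3090.8592 t/h

3090.8592 t/h


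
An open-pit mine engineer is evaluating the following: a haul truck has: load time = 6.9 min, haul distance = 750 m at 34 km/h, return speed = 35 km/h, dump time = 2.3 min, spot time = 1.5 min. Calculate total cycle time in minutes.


Convert haul speed to m/min: 34 * 1000/60 = 566.6666667 m/min
Haul time = 750 / 566.6666667 = 1.323529412 min
Convert return speed to m/min: 35 * 1000/60 = 583.3333333 m/min
Return time = 750 / 583.3333333 = 1.285714286 min
Total cycle time:
= 6.9 + 1.323529412 + 2.3 + 1.285714286 + 1.5
= 13.3092 min

13.3092 min


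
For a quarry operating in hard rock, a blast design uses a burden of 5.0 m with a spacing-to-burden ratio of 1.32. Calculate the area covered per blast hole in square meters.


First, find the spacing:
Spacing = burden * ratio = 5.0 * 1.32
= 6.6 m
Then, calculate the area:
Area = burden * spacing = 5.0 * 6.6
= 33.0 m^2

33.0 m^2


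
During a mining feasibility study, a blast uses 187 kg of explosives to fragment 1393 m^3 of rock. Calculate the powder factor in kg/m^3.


Powder factor = explosive mass / rock volume
= 187 / 1393
= 0.1342 kg/m^3

0.1342 kg/m^3


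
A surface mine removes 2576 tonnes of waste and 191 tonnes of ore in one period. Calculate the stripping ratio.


Stripping ratio = waste tonnage / ore tonnage
= 2576 / 191
= 13.4869

13.4869


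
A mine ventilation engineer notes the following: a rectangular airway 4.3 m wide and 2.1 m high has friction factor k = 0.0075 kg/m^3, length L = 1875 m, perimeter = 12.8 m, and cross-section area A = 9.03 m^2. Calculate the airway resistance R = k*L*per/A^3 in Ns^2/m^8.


0.2445 Ns^2/m^8

Compute the numerator:
k * L * per = 0.0075 * 1875 * 12.8
= 180
Compute the denominator:
A^3 = 9.03^3 = 736.314327
Resistance:
R = 180 / 736.314327
= 0.2445 Ns^2/m^8


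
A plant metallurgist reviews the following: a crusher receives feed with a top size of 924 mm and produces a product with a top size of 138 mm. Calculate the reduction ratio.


Reduction ratio = feed size / product size
= 924 / 138
= 6.6957

6.6957


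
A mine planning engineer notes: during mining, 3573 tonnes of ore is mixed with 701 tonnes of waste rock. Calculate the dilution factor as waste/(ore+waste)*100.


Total material = ore + waste
= 3573 + 701 = 4274 tonnes
Dilution = waste / total * 100
= 701 / 4274 * 100
= 0.1640149743 * 100
= 16.4015%

16.4015%


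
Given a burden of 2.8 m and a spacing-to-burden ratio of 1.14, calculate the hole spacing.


Spacing = burden * ratio
= 2.8 * 1.14
= 3.192 m

3.192 m


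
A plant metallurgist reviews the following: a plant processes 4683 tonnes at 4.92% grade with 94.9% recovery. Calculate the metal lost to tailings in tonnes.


Total metal in feed:
= 4683 * 4.92 / 100 = 230.4036 tonnes
Metal recovered:
= 230.4036 * 94.9 / 100 = 218.6530164 tonnes
Metal lost to tailings:
= 230.4036 - 218.6530164
= 11.7506 tonnes

11.7506 tonnes


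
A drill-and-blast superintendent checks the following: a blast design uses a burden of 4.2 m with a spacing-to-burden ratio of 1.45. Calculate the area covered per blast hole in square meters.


First, find the spacing:
Spacing = burden * ratio = 4.2 * 1.45
= 6.09 m
Then, calculate the area:
Area = burden * spacing = 4.2 * 6.09
= 25.578 m^2

25.578 m^2


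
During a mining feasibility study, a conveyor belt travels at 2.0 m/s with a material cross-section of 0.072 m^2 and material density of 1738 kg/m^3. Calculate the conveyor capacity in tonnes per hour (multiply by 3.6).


Volumetric flow = speed * area
= 2.0 * 0.072 = 0.144 m^3/s
Mass flow = volumetric * density
= 0.144 * 1738 = 250.272 kg/s
Convert to t/h: multiply by 3.6
Capacity = 250.272 * 3.6
= 900.9792 t/h

900.9792 t/h


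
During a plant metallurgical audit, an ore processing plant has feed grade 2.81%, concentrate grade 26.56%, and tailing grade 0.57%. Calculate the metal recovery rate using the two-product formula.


Using the two-product formula:
R = 100 * c * (f - t) / (f * (c - t))
Numerator = 100 * 26.56 * (2.81 - 0.57)
= 100 * 26.56 * 2.24
= 5949.44
Denominator = 2.81 * (26.56 - 0.57)
= 2.81 * 25.99
= 73.0319
R = 5949.44 / 73.0319
= 81.4636%

81.4636%


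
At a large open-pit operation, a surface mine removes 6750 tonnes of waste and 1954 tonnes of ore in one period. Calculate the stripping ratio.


Stripping ratio = waste tonnage / ore tonnage
= 6750 / 1954
= 3.4545

3.4545


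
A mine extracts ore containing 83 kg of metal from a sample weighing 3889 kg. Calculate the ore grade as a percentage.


Ore grade = (metal mass / ore mass) * 100
= (83 / 3889) * 100
= 0.02134224736 * 100
= 2.1342%

2.1342%


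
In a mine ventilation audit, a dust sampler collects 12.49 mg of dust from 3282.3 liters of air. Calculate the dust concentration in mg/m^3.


3.8053 mg/m^3

Convert liters to m^3: 1 m^3 = 1000 L
Concentration = mass / volume * 1000
= 12.49 / 3282.3 * 1000
= 0.003805258508 * 1000
= 3.8053 mg/m^3


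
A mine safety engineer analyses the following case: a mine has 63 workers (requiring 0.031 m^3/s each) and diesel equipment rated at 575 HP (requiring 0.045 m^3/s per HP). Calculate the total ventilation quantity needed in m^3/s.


Airflow for workers:
Q_people = 63 * 0.031 = 1.953 m^3/s
Airflow for diesel equipment:
Q_diesel = 575 * 0.045 = 25.875 m^3/s
Total ventilation:
Q_total = 1.953 + 25.875
= 27.828 m^3/s

27.828 m^3/s


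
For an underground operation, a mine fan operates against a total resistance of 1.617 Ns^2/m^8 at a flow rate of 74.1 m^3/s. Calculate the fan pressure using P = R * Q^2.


Compute Q^2:
Q^2 = 74.1^2 = 5490.81
Compute pressure:
P = R * Q^2 = 1.617 * 5490.81
= 8878.6398 Pa

8878.6398 Pa


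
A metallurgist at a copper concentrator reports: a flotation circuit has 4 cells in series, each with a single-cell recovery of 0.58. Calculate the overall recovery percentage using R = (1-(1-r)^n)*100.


96.8883%

Complement of single-cell recovery:
1 - r = 1 - 0.58 = 0.42
Raise to power n:
(1 - r)^4 = 0.42^4 = 0.03111696
Overall recovery:
R = (1 - 0.03111696) * 100
= 96.8883%


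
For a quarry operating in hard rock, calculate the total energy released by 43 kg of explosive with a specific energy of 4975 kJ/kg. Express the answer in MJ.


Energy = mass * specific_energy / 1000
= 43 * 4975 / 1000
= 213925 / 1000
= 213.925 MJ

213.925 MJ


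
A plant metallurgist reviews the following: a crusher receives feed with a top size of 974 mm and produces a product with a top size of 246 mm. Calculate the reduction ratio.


3.9593

Reduction ratio = feed size / product size
= 974 / 246
= 3.9593


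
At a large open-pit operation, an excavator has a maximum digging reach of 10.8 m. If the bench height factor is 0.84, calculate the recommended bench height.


9.072 m

Bench height = reach * factor
= 10.8 * 0.84
= 9.072 m


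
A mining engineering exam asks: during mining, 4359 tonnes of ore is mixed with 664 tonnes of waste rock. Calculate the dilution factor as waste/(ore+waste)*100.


Total material = ore + waste
= 4359 + 664 = 5023 tonnes
Dilution = waste / total * 100
= 664 / 5023 * 100
= 0.1321919172 * 100
= 13.2192%

13.2192%


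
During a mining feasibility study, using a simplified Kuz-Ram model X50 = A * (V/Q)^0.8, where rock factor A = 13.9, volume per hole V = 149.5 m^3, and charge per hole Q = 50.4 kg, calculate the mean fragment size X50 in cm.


Compute V/Q:
V/Q = 149.5 / 50.4 = 2.966269841
Raise to the power 0.8:
(V/Q)^0.8 = 2.966269841^0.8 = 2.38653894
Multiply by A:
X50 = 13.9 * 2.38653894
= 33.1729 cm

33.1729 cm


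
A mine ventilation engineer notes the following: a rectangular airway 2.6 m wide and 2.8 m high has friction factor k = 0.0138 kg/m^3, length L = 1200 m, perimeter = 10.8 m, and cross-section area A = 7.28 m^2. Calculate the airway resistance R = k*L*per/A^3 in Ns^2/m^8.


Compute the numerator:
k * L * per = 0.0138 * 1200 * 10.8
= 178.848
Compute the denominator:
A^3 = 7.28^3 = 385.828352
Resistance:
R = 178.848 / 385.828352
= 0.4635 Ns^2/m^8

0.4635 Ns^2/m^8


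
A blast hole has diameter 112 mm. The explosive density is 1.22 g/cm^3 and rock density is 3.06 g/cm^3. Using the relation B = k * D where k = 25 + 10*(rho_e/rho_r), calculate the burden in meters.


First, compute k:
rho_e / rho_r = 1.22 / 3.06 = 0.3986928105
k = 25 + 10 * 0.3986928105 = 28.9869281
Then, compute burden:
B = k * D / 1000 = 28.9869281 * 112 / 1000
= 3246.535948 / 1000
= 3.2465 m

3.2465 m


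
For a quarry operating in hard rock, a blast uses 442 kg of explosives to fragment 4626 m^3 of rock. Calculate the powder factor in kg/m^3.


0.0955 kg/m^3

Powder factor = explosive mass / rock volume
= 442 / 4626
= 0.0955 kg/m^3


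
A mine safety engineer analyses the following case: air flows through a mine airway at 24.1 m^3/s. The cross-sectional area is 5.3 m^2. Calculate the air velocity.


4.5472 m/s

Velocity = flow rate / cross-sectional area
= 24.1 / 5.3
= 4.5472 m/s


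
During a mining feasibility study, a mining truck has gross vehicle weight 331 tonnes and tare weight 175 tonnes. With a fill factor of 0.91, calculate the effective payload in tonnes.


Maximum payload = gross - tare
= 331 - 175 = 156 tonnes
Effective payload = max payload * fill factor
= 156 * 0.91
= 141.96 tonnes

141.96 tonnes


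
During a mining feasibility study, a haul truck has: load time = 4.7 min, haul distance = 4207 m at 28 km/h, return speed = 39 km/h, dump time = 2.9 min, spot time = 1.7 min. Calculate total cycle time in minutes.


Convert haul speed to m/min: 28 * 1000/60 = 466.6666667 m/min
Haul time = 4207 / 466.6666667 = 9.015 min
Convert return speed to m/min: 39 * 1000/60 = 650 m/min
Return time = 4207 / 650 = 6.472307692 min
Total cycle time:
= 4.7 + 9.015 + 2.9 + 6.472307692 + 1.7
= 24.7873 min

24.7873 min


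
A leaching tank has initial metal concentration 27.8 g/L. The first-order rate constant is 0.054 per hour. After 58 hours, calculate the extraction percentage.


95.637%

Compute the exponent:
-k * t = -0.054 * 58 = -3.132
Remaining concentration:
C = 27.8 * exp(-3.132)
= 27.8 * 0.04363044904
= 1.212926483 g/L
Extracted = 27.8 - 1.212926483 = 26.58707352 g/L
Extraction % = 26.58707352 / 27.8 * 100
= 95.637%


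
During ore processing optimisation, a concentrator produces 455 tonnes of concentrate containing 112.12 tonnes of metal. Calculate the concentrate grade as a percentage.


Grade = (metal in concentrate / concentrate mass) * 100
= (112.12 / 455) * 100
= 0.2464175824 * 100
= 24.6418%

24.6418%


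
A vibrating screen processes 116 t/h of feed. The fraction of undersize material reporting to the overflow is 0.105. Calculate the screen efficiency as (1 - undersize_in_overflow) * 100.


89.5%

Screen efficiency = (1 - fraction of undersize in overflow) * 100
= (1 - 0.105) * 100
= 0.895 * 100
= 89.5%


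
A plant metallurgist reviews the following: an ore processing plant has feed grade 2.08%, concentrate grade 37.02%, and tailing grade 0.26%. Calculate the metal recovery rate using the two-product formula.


88.1189%

Using the two-product formula:
R = 100 * c * (f - t) / (f * (c - t))
Numerator = 100 * 37.02 * (2.08 - 0.26)
= 100 * 37.02 * 1.82
= 6737.64
Denominator = 2.08 * (37.02 - 0.26)
= 2.08 * 36.76
= 76.4608
R = 6737.64 / 76.4608
= 88.1189%


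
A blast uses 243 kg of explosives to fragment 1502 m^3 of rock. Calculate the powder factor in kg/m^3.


0.1618 kg/m^3

Powder factor = explosive mass / rock volume
= 243 / 1502
= 0.1618 kg/m^3


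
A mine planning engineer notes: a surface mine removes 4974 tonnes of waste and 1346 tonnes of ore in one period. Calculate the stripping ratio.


3.6954

Stripping ratio = waste tonnage / ore tonnage
= 4974 / 1346
= 3.6954


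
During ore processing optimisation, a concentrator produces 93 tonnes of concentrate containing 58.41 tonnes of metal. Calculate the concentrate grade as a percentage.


Grade = (metal in concentrate / concentrate mass) * 100
= (58.41 / 93) * 100
= 0.6280645161 * 100
= 62.8065%

62.8065%


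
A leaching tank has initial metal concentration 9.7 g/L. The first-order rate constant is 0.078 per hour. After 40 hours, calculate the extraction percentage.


95.5843%

Compute the exponent:
-k * t = -0.078 * 40 = -3.12
Remaining concentration:
C = 9.7 * exp(-3.12)
= 9.7 * 0.04415716842
= 0.4283245337 g/L
Extracted = 9.7 - 0.4283245337 = 9.271675466 g/L
Extraction % = 9.271675466 / 9.7 * 100
= 95.5843%


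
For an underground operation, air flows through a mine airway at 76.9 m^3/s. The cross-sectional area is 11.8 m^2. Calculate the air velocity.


6.5169 m/s

Velocity = flow rate / cross-sectional area
= 76.9 / 11.8
= 6.5169 m/s


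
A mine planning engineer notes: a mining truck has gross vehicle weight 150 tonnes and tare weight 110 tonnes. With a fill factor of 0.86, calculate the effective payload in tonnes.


Maximum payload = gross - tare
= 150 - 110 = 40 tonnes
Effective payload = max payload * fill factor
= 40 * 0.86
= 34.4 tonnes

34.4 tonnes


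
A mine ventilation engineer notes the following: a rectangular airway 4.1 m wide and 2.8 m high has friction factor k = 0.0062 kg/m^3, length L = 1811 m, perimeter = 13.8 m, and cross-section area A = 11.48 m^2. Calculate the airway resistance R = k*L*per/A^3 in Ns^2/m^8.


Compute the numerator:
k * L * per = 0.0062 * 1811 * 13.8
= 154.94916
Compute the denominator:
A^3 = 11.48^3 = 1512.953792
Resistance:
R = 154.94916 / 1512.953792
= 0.1024 Ns^2/m^8

0.1024 Ns^2/m^8


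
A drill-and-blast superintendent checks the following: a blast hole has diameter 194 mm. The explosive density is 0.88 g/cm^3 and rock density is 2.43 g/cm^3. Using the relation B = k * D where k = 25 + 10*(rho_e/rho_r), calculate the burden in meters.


First, compute k:
rho_e / rho_r = 0.88 / 2.43 = 0.3621399177
k = 25 + 10 * 0.3621399177 = 28.62139918
Then, compute burden:
B = k * D / 1000 = 28.62139918 * 194 / 1000
= 5552.55144 / 1000
= 5.5526 m

5.5526 m


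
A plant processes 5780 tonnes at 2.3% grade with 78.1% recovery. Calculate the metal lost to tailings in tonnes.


Total metal in feed:
= 5780 * 2.3 / 100 = 132.94 tonnes
Metal recovered:
= 132.94 * 78.1 / 100 = 103.82614 tonnes
Metal lost to tailings:
= 132.94 - 103.82614
= 29.1139 tonnes

29.1139 tonnes


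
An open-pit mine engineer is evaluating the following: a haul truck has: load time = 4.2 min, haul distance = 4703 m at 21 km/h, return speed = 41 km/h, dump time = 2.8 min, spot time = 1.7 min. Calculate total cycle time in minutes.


29.0196 min

Convert haul speed to m/min: 21 * 1000/60 = 350 m/min
Haul time = 4703 / 350 = 13.43714286 min
Convert return speed to m/min: 41 * 1000/60 = 683.3333333 m/min
Return time = 4703 / 683.3333333 = 6.882439024 min
Total cycle time:
= 4.2 + 13.43714286 + 2.8 + 6.882439024 + 1.7
= 29.0196 min


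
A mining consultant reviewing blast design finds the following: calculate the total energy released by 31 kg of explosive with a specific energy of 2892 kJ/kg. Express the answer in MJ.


89.652 MJ

Energy = mass * specific_energy / 1000
= 31 * 2892 / 1000
= 89652 / 1000
= 89.652 MJ


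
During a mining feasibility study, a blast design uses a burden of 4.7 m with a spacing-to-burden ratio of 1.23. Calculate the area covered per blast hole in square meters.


First, find the spacing:
Spacing = burden * ratio = 4.7 * 1.23
= 5.781 m
Then, calculate the area:
Area = burden * spacing = 4.7 * 5.781
= 27.1707 m^2

27.1707 m^2


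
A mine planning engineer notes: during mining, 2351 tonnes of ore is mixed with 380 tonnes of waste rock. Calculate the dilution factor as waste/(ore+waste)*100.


Total material = ore + waste
= 2351 + 380 = 2731 tonnes
Dilution = waste / total * 100
= 380 / 2731 * 100
= 0.139143171 * 100
= 13.9143%

13.9143%


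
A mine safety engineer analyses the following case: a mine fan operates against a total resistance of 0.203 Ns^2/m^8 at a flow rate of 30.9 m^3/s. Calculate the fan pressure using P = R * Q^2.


193.8264 Pa

Compute Q^2:
Q^2 = 30.9^2 = 954.81
Compute pressure:
P = R * Q^2 = 0.203 * 954.81
= 193.8264 Pa


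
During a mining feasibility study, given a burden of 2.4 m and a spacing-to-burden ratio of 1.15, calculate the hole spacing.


Spacing = burden * ratio
= 2.4 * 1.15
= 2.76 m

2.76 m


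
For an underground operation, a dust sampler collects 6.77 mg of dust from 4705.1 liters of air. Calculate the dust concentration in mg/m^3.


Convert liters to m^3: 1 m^3 = 1000 L
Concentration = mass / volume * 1000
= 6.77 / 4705.1 * 1000
= 0.001438864211 * 1000
= 1.4389 mg/m^3

1.4389 mg/m^3


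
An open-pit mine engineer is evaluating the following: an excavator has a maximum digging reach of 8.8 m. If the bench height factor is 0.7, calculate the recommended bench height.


6.16 m

Bench height = reach * factor
= 8.8 * 0.7
= 6.16 m


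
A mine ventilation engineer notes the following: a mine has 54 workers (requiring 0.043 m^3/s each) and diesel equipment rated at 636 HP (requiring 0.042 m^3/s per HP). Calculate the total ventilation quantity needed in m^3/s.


29.034 m^3/s

Airflow for workers:
Q_people = 54 * 0.043 = 2.322 m^3/s
Airflow for diesel equipment:
Q_diesel = 636 * 0.042 = 26.712 m^3/s
Total ventilation:
Q_total = 2.322 + 26.712
= 29.034 m^3/s


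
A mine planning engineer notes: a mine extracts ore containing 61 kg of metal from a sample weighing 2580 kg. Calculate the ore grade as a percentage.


Ore grade = (metal mass / ore mass) * 100
= (61 / 2580) * 100
= 0.02364341085 * 100
= 2.3643%

2.3643%


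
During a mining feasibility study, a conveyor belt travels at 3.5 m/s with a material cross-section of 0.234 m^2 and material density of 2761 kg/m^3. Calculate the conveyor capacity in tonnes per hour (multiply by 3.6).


Volumetric flow = speed * area
= 3.5 * 0.234 = 0.819 m^3/s
Mass flow = volumetric * density
= 0.819 * 2761 = 2261.259 kg/s
Convert to t/h: multiply by 3.6
Capacity = 2261.259 * 3.6
= 8140.5324 t/h

8140.5324 t/h


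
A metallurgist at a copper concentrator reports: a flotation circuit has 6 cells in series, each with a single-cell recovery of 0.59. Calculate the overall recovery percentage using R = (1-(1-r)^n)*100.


Complement of single-cell recovery:
1 - r = 1 - 0.59 = 0.41
Raise to power n:
(1 - r)^6 = 0.41^6 = 0.004750104241
Overall recovery:
R = (1 - 0.004750104241) * 100
= 99.525%

99.525%


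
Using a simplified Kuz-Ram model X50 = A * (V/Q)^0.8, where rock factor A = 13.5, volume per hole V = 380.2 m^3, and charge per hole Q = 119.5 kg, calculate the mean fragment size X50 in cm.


34.076 cm

Compute V/Q:
V/Q = 380.2 / 119.5 = 3.181589958
Raise to the power 0.8:
(V/Q)^0.8 = 3.181589958^0.8 = 2.524151198
Multiply by A:
X50 = 13.5 * 2.524151198
= 34.076 cm


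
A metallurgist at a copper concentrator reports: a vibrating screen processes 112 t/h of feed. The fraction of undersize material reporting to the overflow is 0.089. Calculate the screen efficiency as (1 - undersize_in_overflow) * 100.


Screen efficiency = (1 - fraction of undersize in overflow) * 100
= (1 - 0.089) * 100
= 0.911 * 100
= 91.1%

91.1%


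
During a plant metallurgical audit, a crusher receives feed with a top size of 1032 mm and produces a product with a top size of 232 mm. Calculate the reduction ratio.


Reduction ratio = feed size / product size
= 1032 / 232
= 4.4483

4.4483


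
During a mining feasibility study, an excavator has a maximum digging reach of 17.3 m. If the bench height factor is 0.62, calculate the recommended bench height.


10.726 m

Bench height = reach * factor
= 17.3 * 0.62
= 10.726 m


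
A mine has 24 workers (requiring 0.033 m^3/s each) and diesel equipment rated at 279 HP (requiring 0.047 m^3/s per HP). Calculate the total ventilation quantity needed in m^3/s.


13.905 m^3/s

Airflow for workers:
Q_people = 24 * 0.033 = 0.792 m^3/s
Airflow for diesel equipment:
Q_diesel = 279 * 0.047 = 13.113 m^3/s
Total ventilation:
Q_total = 0.792 + 13.113
= 13.905 m^3/s


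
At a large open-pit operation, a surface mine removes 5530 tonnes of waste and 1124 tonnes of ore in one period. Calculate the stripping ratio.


4.9199

Stripping ratio = waste tonnage / ore tonnage
= 5530 / 1124
= 4.9199


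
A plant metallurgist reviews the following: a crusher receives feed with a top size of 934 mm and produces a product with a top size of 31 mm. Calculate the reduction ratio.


30.129

Reduction ratio = feed size / product size
= 934 / 31
= 30.129


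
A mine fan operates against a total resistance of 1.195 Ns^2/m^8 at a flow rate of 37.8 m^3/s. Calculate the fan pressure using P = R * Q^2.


Compute Q^2:
Q^2 = 37.8^2 = 1428.84
Compute pressure:
P = R * Q^2 = 1.195 * 1428.84
= 1707.4638 Pa

1707.4638 Pa


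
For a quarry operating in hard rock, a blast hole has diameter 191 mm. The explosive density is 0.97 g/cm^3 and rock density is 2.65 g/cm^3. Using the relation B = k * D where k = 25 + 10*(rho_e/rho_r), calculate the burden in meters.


5.4741 m

First, compute k:
rho_e / rho_r = 0.97 / 2.65 = 0.3660377358
k = 25 + 10 * 0.3660377358 = 28.66037736
Then, compute burden:
B = k * D / 1000 = 28.66037736 * 191 / 1000
= 5474.132075 / 1000
= 5.4741 m


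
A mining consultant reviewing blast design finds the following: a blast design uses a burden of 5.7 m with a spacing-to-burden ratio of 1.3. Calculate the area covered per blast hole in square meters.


First, find the spacing:
Spacing = burden * ratio = 5.7 * 1.3
= 7.41 m
Then, calculate the area:
Area = burden * spacing = 5.7 * 7.41
= 42.237 m^2

42.237 m^2


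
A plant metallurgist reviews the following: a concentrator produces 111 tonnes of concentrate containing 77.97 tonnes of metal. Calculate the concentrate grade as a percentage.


Grade = (metal in concentrate / concentrate mass) * 100
= (77.97 / 111) * 100
= 0.7024324324 * 100
= 70.2432%

70.2432%


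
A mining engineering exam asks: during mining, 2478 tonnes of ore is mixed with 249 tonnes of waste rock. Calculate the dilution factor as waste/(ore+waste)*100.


Total material = ore + waste
= 2478 + 249 = 2727 tonnes
Dilution = waste / total * 100
= 249 / 2727 * 100
= 0.09130913091 * 100
= 9.1309%

9.1309%


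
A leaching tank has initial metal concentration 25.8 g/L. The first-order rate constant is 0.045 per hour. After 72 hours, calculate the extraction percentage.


96.0836%

Compute the exponent:
-k * t = -0.045 * 72 = -3.24
Remaining concentration:
C = 25.8 * exp(-3.24)
= 25.8 * 0.0391638951
= 1.010428494 g/L
Extracted = 25.8 - 1.010428494 = 24.78957151 g/L
Extraction % = 24.78957151 / 25.8 * 100
= 96.0836%


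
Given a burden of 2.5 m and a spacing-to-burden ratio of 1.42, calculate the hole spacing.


3.55 m

Spacing = burden * ratio
= 2.5 * 1.42
= 3.55 m


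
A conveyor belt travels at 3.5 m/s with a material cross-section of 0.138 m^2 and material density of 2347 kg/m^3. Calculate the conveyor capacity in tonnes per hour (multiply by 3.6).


Volumetric flow = speed * area
= 3.5 * 0.138 = 0.483 m^3/s
Mass flow = volumetric * density
= 0.483 * 2347 = 1133.601 kg/s
Convert to t/h: multiply by 3.6
Capacity = 1133.601 * 3.6
= 4080.9636 t/h

4080.9636 t/h


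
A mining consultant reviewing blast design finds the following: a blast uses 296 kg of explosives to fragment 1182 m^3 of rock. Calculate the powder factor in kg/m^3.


0.2504 kg/m^3

Powder factor = explosive mass / rock volume
= 296 / 1182
= 0.2504 kg/m^3


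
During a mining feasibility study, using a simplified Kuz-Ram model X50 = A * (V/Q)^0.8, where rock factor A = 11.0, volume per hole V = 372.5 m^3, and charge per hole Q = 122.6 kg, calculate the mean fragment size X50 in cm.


Compute V/Q:
V/Q = 372.5 / 122.6 = 3.038336052
Raise to the power 0.8:
(V/Q)^0.8 = 3.038336052^0.8 = 2.432812539
Multiply by A:
X50 = 11.0 * 2.432812539
= 26.7609 cm

26.7609 cm


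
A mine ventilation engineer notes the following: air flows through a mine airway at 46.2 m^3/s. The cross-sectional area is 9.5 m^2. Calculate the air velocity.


Velocity = flow rate / cross-sectional area
= 46.2 / 9.5
= 4.8632 m/s

4.8632 m/s


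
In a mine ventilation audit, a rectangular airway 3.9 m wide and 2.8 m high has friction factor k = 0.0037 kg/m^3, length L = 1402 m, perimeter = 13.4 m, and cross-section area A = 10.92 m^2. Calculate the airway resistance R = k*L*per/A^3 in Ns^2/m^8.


Compute the numerator:
k * L * per = 0.0037 * 1402 * 13.4
= 69.51116
Compute the denominator:
A^3 = 10.92^3 = 1302.170688
Resistance:
R = 69.51116 / 1302.170688
= 0.0534 Ns^2/m^8

0.0534 Ns^2/m^8


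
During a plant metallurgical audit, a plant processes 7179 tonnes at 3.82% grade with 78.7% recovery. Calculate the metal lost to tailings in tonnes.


Total metal in feed:
= 7179 * 3.82 / 100 = 274.2378 tonnes
Metal recovered:
= 274.2378 * 78.7 / 100 = 215.8251486 tonnes
Metal lost to tailings:
= 274.2378 - 215.8251486
= 58.4127 tonnes

58.4127 tonnes


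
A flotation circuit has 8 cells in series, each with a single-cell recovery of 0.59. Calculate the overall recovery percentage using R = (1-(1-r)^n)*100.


Complement of single-cell recovery:
1 - r = 1 - 0.59 = 0.41
Raise to power n:
(1 - r)^8 = 0.41^8 = 0.0007984925229
Overall recovery:
R = (1 - 0.0007984925229) * 100
= 99.9202%

99.9202%


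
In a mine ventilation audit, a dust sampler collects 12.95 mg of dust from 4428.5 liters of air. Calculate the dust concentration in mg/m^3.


Convert liters to m^3: 1 m^3 = 1000 L
Concentration = mass / volume * 1000
= 12.95 / 4428.5 * 1000
= 0.002924240714 * 1000
= 2.9242 mg/m^3

2.9242 mg/m^3
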